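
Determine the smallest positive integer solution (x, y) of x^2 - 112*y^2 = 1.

First expand sqrt(112) as a continued fraction. With x_i = (sqrt(112) + m_i)/d_i and (m_0, d_0) = (0, 1): a_0 = floor(sqrt(112)) = 10, since 10^2 = 100 <= 112 < 121 = 11^2.
Iterate m_{i+1} = d_i*a_i - m_i, d_{i+1} = (112 - m_{i+1}^2)/d_i, a_{i+1} = floor((a_0 + m_{i+1})/d_{i+1}):
  m_1 = 1*10 - 0 = 10, d_1 = (112 - 10^2)/1 = 12/1 = 12, a_1 = floor((10 + 10)/12) = 1.
  m_2 = 12*1 - 10 = 2, d_2 = (112 - 2^2)/12 = 108/12 = 9, a_2 = floor((10 + 2)/9) = 1.
  m_3 = 9*1 - 2 = 7, d_3 = (112 - 7^2)/9 = 63/9 = 7, a_3 = floor((10 + 7)/7) = 2.
  m_4 = 7*2 - 7 = 7, d_4 = (112 - 7^2)/7 = 63/7 = 9, a_4 = floor((10 + 7)/9) = 1.
  m_5 = 9*1 - 7 = 2, d_5 = (112 - 2^2)/9 = 108/9 = 12, a_5 = floor((10 + 2)/12) = 1.
  m_6 = 12*1 - 2 = 10, d_6 = (112 - 10^2)/12 = 12/12 = 1, a_6 = floor((10 + 10)/1) = 20.
  m_7 = 1*20 - 10 = 10, d_7 = (112 - 10^2)/1 = 12/1 = 12: (m_7, d_7) = (m_1, d_1) = (10, 12), so from here the quotients repeat a_1, ..., a_6; the period length is 6.
So sqrt(112) = [10; (1, 1, 2, 1, 1, 20)] with period length k = 6.
k is even, so the fundamental solution of x^2 - 112y^2 = 1 is (p_{k-1}, q_{k-1}) = (p_5, q_5); compute convergents through index 5.
Convergents (p_i = a_i*p_{i-1} + p_{i-2}, q_i = a_i*q_{i-1} + q_{i-2} with p_{-2}=0, p_{-1}=1, q_{-2}=1, q_{-1}=0):
  i=0: a_0=10, p_0 = 10*1 + 0 = 10, q_0 = 10*0 + 1 = 1.
  i=1: a_1=1, p_1 = 1*10 + 1 = 11, q_1 = 1*1 + 0 = 1.
  i=2: a_2=1, p_2 = 1*11 + 10 = 21, q_2 = 1*1 + 1 = 2.
  i=3: a_3=2, p_3 = 2*21 + 11 = 53, q_3 = 2*2 + 1 = 5.
  i=4: a_4=1, p_4 = 1*53 + 21 = 74, q_4 = 1*5 + 2 = 7.
  i=5: a_5=1, p_5 = 1*74 + 53 = 127, q_5 = 1*7 + 5 = 12.
Check: 127^2 - 112*12^2 = 16129 - 16128 = 1, so (x, y) = (127, 12) solves the equation, and by the theorem it is the least positive solution.

(x, y) = (127, 12)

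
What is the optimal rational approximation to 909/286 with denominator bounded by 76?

Expand x = 909/286 as a continued fraction with the Euclidean algorithm:
  909 = 3*286 + 51, so a_0 = 3.
  286 = 5*51 + 31, so a_1 = 5.
  51 = 1*31 + 20, so a_2 = 1.
  31 = 1*20 + 11, so a_3 = 1.
  20 = 1*11 + 9, so a_4 = 1.
  11 = 1*9 + 2, so a_5 = 1.
  9 = 4*2 + 1, so a_6 = 4.
  2 = 2*1 + 0, so a_7 = 2.
so x = [3; 5, 1, 1, 1, 1, 4, 2].
Convergents (p_i = a_i*p_{i-1} + p_{i-2}, q_i = a_i*q_{i-1} + q_{i-2} with p_{-2}=0, p_{-1}=1, q_{-2}=1, q_{-1}=0), until the denominator exceeds 76:
  i=0: a_0=3, p_0 = 3*1 + 0 = 3, q_0 = 3*0 + 1 = 1.
  i=1: a_1=5, p_1 = 5*3 + 1 = 16, q_1 = 5*1 + 0 = 5.
  i=2: a_2=1, p_2 = 1*16 + 3 = 19, q_2 = 1*5 + 1 = 6.
  i=3: a_3=1, p_3 = 1*19 + 16 = 35, q_3 = 1*6 + 5 = 11.
  i=4: a_4=1, p_4 = 1*35 + 19 = 54, q_4 = 1*11 + 6 = 17.
  i=5: a_5=1, p_5 = 1*54 + 35 = 89, q_5 = 1*17 + 11 = 28.
  i=6: a_6=4, p_6 = 4*89 + 54 = 410, q_6 = 4*28 + 17 = 129.
q_6 = 129 > 76, so the last convergent with denominator <= 76 is p_5/q_5 = 89/28.
The closest fraction with denominator <= 76 is either p_5/q_5 or the intermediate fraction (k*p_5 + p_4)/(k*q_5 + q_4) with the largest k >= 1 whose denominator stays <= 76; these approach x as k grows, and every other convergent or intermediate fraction in range is farther away.
Largest k: floor((76 - q_4)/q_5) = floor((76 - 17)/28) = 2.
That gives (2*89 + 54)/(2*28 + 17) = 232/73.
Compare the errors: |x - 89/28| = |909*28 - 89*286|/(286*28) = 2/8008, and |x - 232/73| = |909*73 - 232*286|/(286*73) = 5/20878.
Cross-multiplying, 5*8008 = 40040 < 41756 = 2*20878, so 5/20878 is smaller: the intermediate fraction 232/73 is closer to x than 89/28.

232/73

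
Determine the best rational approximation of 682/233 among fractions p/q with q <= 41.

120/41

Expand x = 682/233 as a continued fraction with the Euclidean algorithm:
  682 = 2*233 + 216, so a_0 = 2.
  233 = 1*216 + 17, so a_1 = 1.
  216 = 12*17 + 12, so a_2 = 12.
  17 = 1*12 + 5, so a_3 = 1.
  12 = 2*5 + 2, so a_4 = 2.
  5 = 2*2 + 1, so a_5 = 2.
  2 = 2*1 + 0, so a_6 = 2.
so x = [2; 1, 12, 1, 2, 2, 2].
Convergents (p_i = a_i*p_{i-1} + p_{i-2}, q_i = a_i*q_{i-1} + q_{i-2} with p_{-2}=0, p_{-1}=1, q_{-2}=1, q_{-1}=0), until the denominator exceeds 41:
  i=0: a_0=2, p_0 = 2*1 + 0 = 2, q_0 = 2*0 + 1 = 1.
  i=1: a_1=1, p_1 = 1*2 + 1 = 3, q_1 = 1*1 + 0 = 1.
  i=2: a_2=12, p_2 = 12*3 + 2 = 38, q_2 = 12*1 + 1 = 13.
  i=3: a_3=1, p_3 = 1*38 + 3 = 41, q_3 = 1*13 + 1 = 14.
  i=4: a_4=2, p_4 = 2*41 + 38 = 120, q_4 = 2*14 + 13 = 41.
  i=5: a_5=2, p_5 = 2*120 + 41 = 281, q_5 = 2*41 + 14 = 96.
q_5 = 96 > 41, so the last convergent with denominator <= 41 is p_4/q_4 = 120/41.
The closest fraction with denominator <= 41 is either p_4/q_4 or the intermediate fraction (k*p_4 + p_3)/(k*q_4 + q_3) with the largest k >= 1 whose denominator stays <= 41; these approach x as k grows, and every other convergent or intermediate fraction in range is farther away.
Largest k: floor((41 - q_3)/q_4) = floor((41 - 14)/41) = 0.
Since k = 0, no intermediate fraction beyond p_4/q_4 has denominator <= 41, so the convergent 120/41 is the closest (its error is |682*41 - 120*233|/(233*41) = 2/9553).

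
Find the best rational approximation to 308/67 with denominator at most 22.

23/5

Expand x = 308/67 as a continued fraction with the Euclidean algorithm:
  308 = 4*67 + 40, so a_0 = 4.
  67 = 1*40 + 27, so a_1 = 1.
  40 = 1*27 + 13, so a_2 = 1.
  27 = 2*13 + 1, so a_3 = 2.
  13 = 13*1 + 0, so a_4 = 13.
so x = [4; 1, 1, 2, 13].
Convergents (p_i = a_i*p_{i-1} + p_{i-2}, q_i = a_i*q_{i-1} + q_{i-2} with p_{-2}=0, p_{-1}=1, q_{-2}=1, q_{-1}=0), until the denominator exceeds 22:
  i=0: a_0=4, p_0 = 4*1 + 0 = 4, q_0 = 4*0 + 1 = 1.
  i=1: a_1=1, p_1 = 1*4 + 1 = 5, q_1 = 1*1 + 0 = 1.
  i=2: a_2=1, p_2 = 1*5 + 4 = 9, q_2 = 1*1 + 1 = 2.
  i=3: a_3=2, p_3 = 2*9 + 5 = 23, q_3 = 2*2 + 1 = 5.
  i=4: a_4=13, p_4 = 13*23 + 9 = 308, q_4 = 13*5 + 2 = 67.
q_4 = 67 > 22, so the last convergent with denominator <= 22 is p_3/q_3 = 23/5.
The closest fraction with denominator <= 22 is either p_3/q_3 or the intermediate fraction (k*p_3 + p_2)/(k*q_3 + q_2) with the largest k >= 1 whose denominator stays <= 22; these approach x as k grows, and every other convergent or intermediate fraction in range is farther away.
Largest k: floor((22 - q_2)/q_3) = floor((22 - 2)/5) = 4.
That gives (4*23 + 9)/(4*5 + 2) = 101/22.
Compare the errors: |x - 23/5| = |308*5 - 23*67|/(67*5) = 1/335, and |x - 101/22| = |308*22 - 101*67|/(67*22) = 9/1474.
Cross-multiplying, 1*1474 = 1474 < 3015 = 9*335, so 1/335 is smaller: the convergent 23/5 is closer to x than 101/22.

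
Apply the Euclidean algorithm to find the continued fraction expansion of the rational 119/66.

Run the Euclidean algorithm on 119 and 66; the successive quotients are the partial quotients a_0, a_1, ... (each step inverts the fractional part left over by the previous one):
  119 = 1*66 + 53, so a_0 = 1.
  66 = 1*53 + 13, so a_1 = 1.
  53 = 4*13 + 1, so a_2 = 4.
  13 = 13*1 + 0, so a_3 = 13.
The remainder reaches 0 after 4 divisions, so the expansion has 4 partial quotients, read off in order.

[1; 1, 4, 13]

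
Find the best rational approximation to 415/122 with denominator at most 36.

17/5

Expand x = 415/122 as a continued fraction with the Euclidean algorithm:
  415 = 3*122 + 49, so a_0 = 3.
  122 = 2*49 + 24, so a_1 = 2.
  49 = 2*24 + 1, so a_2 = 2.
  24 = 24*1 + 0, so a_3 = 24.
so x = [3; 2, 2, 24].
Convergents (p_i = a_i*p_{i-1} + p_{i-2}, q_i = a_i*q_{i-1} + q_{i-2} with p_{-2}=0, p_{-1}=1, q_{-2}=1, q_{-1}=0), until the denominator exceeds 36:
  i=0: a_0=3, p_0 = 3*1 + 0 = 3, q_0 = 3*0 + 1 = 1.
  i=1: a_1=2, p_1 = 2*3 + 1 = 7, q_1 = 2*1 + 0 = 2.
  i=2: a_2=2, p_2 = 2*7 + 3 = 17, q_2 = 2*2 + 1 = 5.
  i=3: a_3=24, p_3 = 24*17 + 7 = 415, q_3 = 24*5 + 2 = 122.
q_3 = 122 > 36, so the last convergent with denominator <= 36 is p_2/q_2 = 17/5.
The closest fraction with denominator <= 36 is either p_2/q_2 or the intermediate fraction (k*p_2 + p_1)/(k*q_2 + q_1) with the largest k >= 1 whose denominator stays <= 36; these approach x as k grows, and every other convergent or intermediate fraction in range is farther away.
Largest k: floor((36 - q_1)/q_2) = floor((36 - 2)/5) = 6.
That gives (6*17 + 7)/(6*5 + 2) = 109/32.
Compare the errors: |x - 17/5| = |415*5 - 17*122|/(122*5) = 1/610, and |x - 109/32| = |415*32 - 109*122|/(122*32) = 18/3904.
Cross-multiplying, 1*3904 = 3904 < 10980 = 18*610, so 1/610 is smaller: the convergent 17/5 is closer to x than 109/32.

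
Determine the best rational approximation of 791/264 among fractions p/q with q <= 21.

Expand x = 791/264 as a continued fraction with the Euclidean algorithm:
  791 = 2*264 + 263, so a_0 = 2.
  264 = 1*263 + 1, so a_1 = 1.
  263 = 263*1 + 0, so a_2 = 263.
so x = [2; 1, 263].
Convergents (p_i = a_i*p_{i-1} + p_{i-2}, q_i = a_i*q_{i-1} + q_{i-2} with p_{-2}=0, p_{-1}=1, q_{-2}=1, q_{-1}=0), until the denominator exceeds 21:
  i=0: a_0=2, p_0 = 2*1 + 0 = 2, q_0 = 2*0 + 1 = 1.
  i=1: a_1=1, p_1 = 1*2 + 1 = 3, q_1 = 1*1 + 0 = 1.
  i=2: a_2=263, p_2 = 263*3 + 2 = 791, q_2 = 263*1 + 1 = 264.
q_2 = 264 > 21, so the last convergent with denominator <= 21 is p_1/q_1 = 3/1.
The closest fraction with denominator <= 21 is either p_1/q_1 or the intermediate fraction (k*p_1 + p_0)/(k*q_1 + q_0) with the largest k >= 1 whose denominator stays <= 21; these approach x as k grows, and every other convergent or intermediate fraction in range is farther away.
Largest k: floor((21 - q_0)/q_1) = floor((21 - 1)/1) = 20.
That gives (20*3 + 2)/(20*1 + 1) = 62/21.
Compare the errors: |x - 3/1| = |791*1 - 3*264|/(264*1) = 1/264, and |x - 62/21| = |791*21 - 62*264|/(264*21) = 243/5544.
Cross-multiplying, 1*5544 = 5544 < 64152 = 243*264, so 1/264 is smaller: the convergent 3/1 is closer to x than 62/21.

3/1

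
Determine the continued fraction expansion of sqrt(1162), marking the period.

Write x_i = (sqrt(1162) + m_i)/d_i with (m_0, d_0) = (0, 1). a_0 = floor(sqrt(1162)) = 34, since 34^2 = 1156 <= 1162 < 1225 = 35^2.
Iterate m_{i+1} = d_i*a_i - m_i, d_{i+1} = (1162 - m_{i+1}^2)/d_i, a_{i+1} = floor((a_0 + m_{i+1})/d_{i+1}):
  m_1 = 1*34 - 0 = 34, d_1 = (1162 - 34^2)/1 = 6/1 = 6, a_1 = floor((34 + 34)/6) = 11.
  m_2 = 6*11 - 34 = 32, d_2 = (1162 - 32^2)/6 = 138/6 = 23, a_2 = floor((34 + 32)/23) = 2.
  m_3 = 23*2 - 32 = 14, d_3 = (1162 - 14^2)/23 = 966/23 = 42, a_3 = floor((34 + 14)/42) = 1.
  m_4 = 42*1 - 14 = 28, d_4 = (1162 - 28^2)/42 = 378/42 = 9, a_4 = floor((34 + 28)/9) = 6.
  m_5 = 9*6 - 28 = 26, d_5 = (1162 - 26^2)/9 = 486/9 = 54, a_5 = floor((34 + 26)/54) = 1.
  m_6 = 54*1 - 26 = 28, d_6 = (1162 - 28^2)/54 = 378/54 = 7, a_6 = floor((34 + 28)/7) = 8.
  m_7 = 7*8 - 28 = 28, d_7 = (1162 - 28^2)/7 = 378/7 = 54, a_7 = floor((34 + 28)/54) = 1.
  m_8 = 54*1 - 28 = 26, d_8 = (1162 - 26^2)/54 = 486/54 = 9, a_8 = floor((34 + 26)/9) = 6.
  m_9 = 9*6 - 26 = 28, d_9 = (1162 - 28^2)/9 = 378/9 = 42, a_9 = floor((34 + 28)/42) = 1.
  m_10 = 42*1 - 28 = 14, d_10 = (1162 - 14^2)/42 = 966/42 = 23, a_10 = floor((34 + 14)/23) = 2.
  m_11 = 23*2 - 14 = 32, d_11 = (1162 - 32^2)/23 = 138/23 = 6, a_11 = floor((34 + 32)/6) = 11.
  m_12 = 6*11 - 32 = 34, d_12 = (1162 - 34^2)/6 = 6/6 = 1, a_12 = floor((34 + 34)/1) = 68.
  m_13 = 1*68 - 34 = 34, d_13 = (1162 - 34^2)/1 = 6/1 = 6: (m_13, d_13) = (m_1, d_1) = (34, 6), so from here the quotients repeat a_1, ..., a_12; the period length is 12.
Hence the expansion of sqrt(1162) is a_0 = 34 followed by the repeating block 11, 2, 1, 6, 1, 8, 1, 6, 1, 2, 11, 68 (period 12).

[34; (11, 2, 1, 6, 1, 8, 1, 6, 1, 2, 11, 68)]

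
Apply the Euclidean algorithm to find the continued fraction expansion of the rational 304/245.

Run the Euclidean algorithm on 304 and 245; the successive quotients are the partial quotients a_0, a_1, ... (each step inverts the fractional part left over by the previous one):
  304 = 1*245 + 59, so a_0 = 1.
  245 = 4*59 + 9, so a_1 = 4.
  59 = 6*9 + 5, so a_2 = 6.
  9 = 1*5 + 4, so a_3 = 1.
  5 = 1*4 + 1, so a_4 = 1.
  4 = 4*1 + 0, so a_5 = 4.
The remainder reaches 0 after 6 divisions, so the expansion has 6 partial quotients, read off in order.

[1; 4, 6, 1, 1, 4]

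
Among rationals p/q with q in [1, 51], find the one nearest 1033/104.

149/15

Expand x = 1033/104 as a continued fraction with the Euclidean algorithm:
  1033 = 9*104 + 97, so a_0 = 9.
  104 = 1*97 + 7, so a_1 = 1.
  97 = 13*7 + 6, so a_2 = 13.
  7 = 1*6 + 1, so a_3 = 1.
  6 = 6*1 + 0, so a_4 = 6.
so x = [9; 1, 13, 1, 6].
Convergents (p_i = a_i*p_{i-1} + p_{i-2}, q_i = a_i*q_{i-1} + q_{i-2} with p_{-2}=0, p_{-1}=1, q_{-2}=1, q_{-1}=0), until the denominator exceeds 51:
  i=0: a_0=9, p_0 = 9*1 + 0 = 9, q_0 = 9*0 + 1 = 1.
  i=1: a_1=1, p_1 = 1*9 + 1 = 10, q_1 = 1*1 + 0 = 1.
  i=2: a_2=13, p_2 = 13*10 + 9 = 139, q_2 = 13*1 + 1 = 14.
  i=3: a_3=1, p_3 = 1*139 + 10 = 149, q_3 = 1*14 + 1 = 15.
  i=4: a_4=6, p_4 = 6*149 + 139 = 1033, q_4 = 6*15 + 14 = 104.
q_4 = 104 > 51, so the last convergent with denominator <= 51 is p_3/q_3 = 149/15.
The closest fraction with denominator <= 51 is either p_3/q_3 or the intermediate fraction (k*p_3 + p_2)/(k*q_3 + q_2) with the largest k >= 1 whose denominator stays <= 51; these approach x as k grows, and every other convergent or intermediate fraction in range is farther away.
Largest k: floor((51 - q_2)/q_3) = floor((51 - 14)/15) = 2.
That gives (2*149 + 139)/(2*15 + 14) = 437/44.
Compare the errors: |x - 149/15| = |1033*15 - 149*104|/(104*15) = 1/1560, and |x - 437/44| = |1033*44 - 437*104|/(104*44) = 4/4576.
Cross-multiplying, 1*4576 = 4576 < 6240 = 4*1560, so 1/1560 is smaller: the convergent 149/15 is closer to x than 437/44.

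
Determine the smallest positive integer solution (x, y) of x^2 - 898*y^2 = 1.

(x, y) = (899, 30)

First expand sqrt(898) as a continued fraction. With x_i = (sqrt(898) + m_i)/d_i and (m_0, d_0) = (0, 1): a_0 = floor(sqrt(898)) = 29, since 29^2 = 841 <= 898 < 900 = 30^2.
Iterate m_{i+1} = d_i*a_i - m_i, d_{i+1} = (898 - m_{i+1}^2)/d_i, a_{i+1} = floor((a_0 + m_{i+1})/d_{i+1}):
  m_1 = 1*29 - 0 = 29, d_1 = (898 - 29^2)/1 = 57/1 = 57, a_1 = floor((29 + 29)/57) = 1.
  m_2 = 57*1 - 29 = 28, d_2 = (898 - 28^2)/57 = 114/57 = 2, a_2 = floor((29 + 28)/2) = 28.
  m_3 = 2*28 - 28 = 28, d_3 = (898 - 28^2)/2 = 114/2 = 57, a_3 = floor((29 + 28)/57) = 1.
  m_4 = 57*1 - 28 = 29, d_4 = (898 - 29^2)/57 = 57/57 = 1, a_4 = floor((29 + 29)/1) = 58.
  m_5 = 1*58 - 29 = 29, d_5 = (898 - 29^2)/1 = 57/1 = 57: (m_5, d_5) = (m_1, d_1) = (29, 57), so from here the quotients repeat a_1, ..., a_4; the period length is 4.
So sqrt(898) = [29; (1, 28, 1, 58)] with period length k = 4.
k is even, so the fundamental solution of x^2 - 898y^2 = 1 is (p_{k-1}, q_{k-1}) = (p_3, q_3); compute convergents through index 3.
Convergents (p_i = a_i*p_{i-1} + p_{i-2}, q_i = a_i*q_{i-1} + q_{i-2} with p_{-2}=0, p_{-1}=1, q_{-2}=1, q_{-1}=0):
  i=0: a_0=29, p_0 = 29*1 + 0 = 29, q_0 = 29*0 + 1 = 1.
  i=1: a_1=1, p_1 = 1*29 + 1 = 30, q_1 = 1*1 + 0 = 1.
  i=2: a_2=28, p_2 = 28*30 + 29 = 869, q_2 = 28*1 + 1 = 29.
  i=3: a_3=1, p_3 = 1*869 + 30 = 899, q_3 = 1*29 + 1 = 30.
Check: 899^2 - 898*30^2 = 808201 - 808200 = 1, so (x, y) = (899, 30) solves the equation, and by the theorem it is the least positive solution.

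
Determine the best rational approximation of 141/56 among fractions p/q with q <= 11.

Expand x = 141/56 as a continued fraction with the Euclidean algorithm:
  141 = 2*56 + 29, so a_0 = 2.
  56 = 1*29 + 27, so a_1 = 1.
  29 = 1*27 + 2, so a_2 = 1.
  27 = 13*2 + 1, so a_3 = 13.
  2 = 2*1 + 0, so a_4 = 2.
so x = [2; 1, 1, 13, 2].
Convergents (p_i = a_i*p_{i-1} + p_{i-2}, q_i = a_i*q_{i-1} + q_{i-2} with p_{-2}=0, p_{-1}=1, q_{-2}=1, q_{-1}=0), until the denominator exceeds 11:
  i=0: a_0=2, p_0 = 2*1 + 0 = 2, q_0 = 2*0 + 1 = 1.
  i=1: a_1=1, p_1 = 1*2 + 1 = 3, q_1 = 1*1 + 0 = 1.
  i=2: a_2=1, p_2 = 1*3 + 2 = 5, q_2 = 1*1 + 1 = 2.
  i=3: a_3=13, p_3 = 13*5 + 3 = 68, q_3 = 13*2 + 1 = 27.
q_3 = 27 > 11, so the last convergent with denominator <= 11 is p_2/q_2 = 5/2.
The closest fraction with denominator <= 11 is either p_2/q_2 or the intermediate fraction (k*p_2 + p_1)/(k*q_2 + q_1) with the largest k >= 1 whose denominator stays <= 11; these approach x as k grows, and every other convergent or intermediate fraction in range is farther away.
Largest k: floor((11 - q_1)/q_2) = floor((11 - 1)/2) = 5.
That gives (5*5 + 3)/(5*2 + 1) = 28/11.
Compare the errors: |x - 5/2| = |141*2 - 5*56|/(56*2) = 2/112, and |x - 28/11| = |141*11 - 28*56|/(56*11) = 17/616.
Cross-multiplying, 2*616 = 1232 < 1904 = 17*112, so 2/112 is smaller: the convergent 5/2 is closer to x than 28/11.

5/2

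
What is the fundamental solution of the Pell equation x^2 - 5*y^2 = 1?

(x, y) = (9, 4)

First expand sqrt(5) as a continued fraction. With x_i = (sqrt(5) + m_i)/d_i and (m_0, d_0) = (0, 1): a_0 = floor(sqrt(5)) = 2, since 2^2 = 4 <= 5 < 9 = 3^2.
Iterate m_{i+1} = d_i*a_i - m_i, d_{i+1} = (5 - m_{i+1}^2)/d_i, a_{i+1} = floor((a_0 + m_{i+1})/d_{i+1}):
  m_1 = 1*2 - 0 = 2, d_1 = (5 - 2^2)/1 = 1/1 = 1, a_1 = floor((2 + 2)/1) = 4.
  m_2 = 1*4 - 2 = 2, d_2 = (5 - 2^2)/1 = 1/1 = 1: (m_2, d_2) = (m_1, d_1) = (2, 1), so from here the quotient a_1 repeats; the period length is 1.
So sqrt(5) = [2; (4)] with period length k = 1.
k is odd, so (p_{k-1}, q_{k-1}) only solves x^2 - 5y^2 = -1 and the fundamental solution of x^2 - 5y^2 = 1 is (p_{2k-1}, q_{2k-1}) = (p_1, q_1); compute convergents through index 1, running through the period twice.
Convergents (p_i = a_i*p_{i-1} + p_{i-2}, q_i = a_i*q_{i-1} + q_{i-2} with p_{-2}=0, p_{-1}=1, q_{-2}=1, q_{-1}=0):
  i=0: a_0=2, p_0 = 2*1 + 0 = 2, q_0 = 2*0 + 1 = 1.
  i=1: a_1=4, p_1 = 4*2 + 1 = 9, q_1 = 4*1 + 0 = 4.
Indeed p_0^2 - 5*q_0^2 = 4 - 5 = -1, not +1.
Check: 9^2 - 5*4^2 = 81 - 80 = 1, so (x, y) = (9, 4) solves the equation, and by the theorem it is the least positive solution.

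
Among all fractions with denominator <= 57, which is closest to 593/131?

Expand x = 593/131 as a continued fraction with the Euclidean algorithm:
  593 = 4*131 + 69, so a_0 = 4.
  131 = 1*69 + 62, so a_1 = 1.
  69 = 1*62 + 7, so a_2 = 1.
  62 = 8*7 + 6, so a_3 = 8.
  7 = 1*6 + 1, so a_4 = 1.
  6 = 6*1 + 0, so a_5 = 6.
so x = [4; 1, 1, 8, 1, 6].
Convergents (p_i = a_i*p_{i-1} + p_{i-2}, q_i = a_i*q_{i-1} + q_{i-2} with p_{-2}=0, p_{-1}=1, q_{-2}=1, q_{-1}=0), until the denominator exceeds 57:
  i=0: a_0=4, p_0 = 4*1 + 0 = 4, q_0 = 4*0 + 1 = 1.
  i=1: a_1=1, p_1 = 1*4 + 1 = 5, q_1 = 1*1 + 0 = 1.
  i=2: a_2=1, p_2 = 1*5 + 4 = 9, q_2 = 1*1 + 1 = 2.
  i=3: a_3=8, p_3 = 8*9 + 5 = 77, q_3 = 8*2 + 1 = 17.
  i=4: a_4=1, p_4 = 1*77 + 9 = 86, q_4 = 1*17 + 2 = 19.
  i=5: a_5=6, p_5 = 6*86 + 77 = 593, q_5 = 6*19 + 17 = 131.
q_5 = 131 > 57, so the last convergent with denominator <= 57 is p_4/q_4 = 86/19.
The closest fraction with denominator <= 57 is either p_4/q_4 or the intermediate fraction (k*p_4 + p_3)/(k*q_4 + q_3) with the largest k >= 1 whose denominator stays <= 57; these approach x as k grows, and every other convergent or intermediate fraction in range is farther away.
Largest k: floor((57 - q_3)/q_4) = floor((57 - 17)/19) = 2.
That gives (2*86 + 77)/(2*19 + 17) = 249/55.
Compare the errors: |x - 86/19| = |593*19 - 86*131|/(131*19) = 1/2489, and |x - 249/55| = |593*55 - 249*131|/(131*55) = 4/7205.
Cross-multiplying, 1*7205 = 7205 < 9956 = 4*2489, so 1/2489 is smaller: the convergent 86/19 is closer to x than 249/55.

86/19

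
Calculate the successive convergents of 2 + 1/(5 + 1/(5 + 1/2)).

Using the convergent recurrence p_i = a_i*p_{i-1} + p_{i-2}, q_i = a_i*q_{i-1} + q_{i-2} with p_{-2}=0, p_{-1}=1, q_{-2}=1, q_{-1}=0:
  i=0: a_0=2, p_0 = 2*1 + 0 = 2, q_0 = 2*0 + 1 = 1.
  i=1: a_1=5, p_1 = 5*2 + 1 = 11, q_1 = 5*1 + 0 = 5.
  i=2: a_2=5, p_2 = 5*11 + 2 = 57, q_2 = 5*5 + 1 = 26.
  i=3: a_3=2, p_3 = 2*57 + 11 = 125, q_3 = 2*26 + 5 = 57.

2/1, 11/5, 57/26, 125/57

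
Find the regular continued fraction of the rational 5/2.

[2; 2]

Run the Euclidean algorithm on 5 and 2; the successive quotients are the partial quotients a_0, a_1, ... (each step inverts the fractional part left over by the previous one):
  5 = 2*2 + 1, so a_0 = 2.
  2 = 2*1 + 0, so a_1 = 2.
The remainder reaches 0 after 2 divisions, so the expansion has 2 partial quotients, read off in order.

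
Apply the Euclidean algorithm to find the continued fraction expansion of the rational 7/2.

Run the Euclidean algorithm on 7 and 2; the successive quotients are the partial quotients a_0, a_1, ... (each step inverts the fractional part left over by the previous one):
  7 = 3*2 + 1, so a_0 = 3.
  2 = 2*1 + 0, so a_1 = 2.
The remainder reaches 0 after 2 divisions, so the expansion has 2 partial quotients, read off in order.

[3; 2]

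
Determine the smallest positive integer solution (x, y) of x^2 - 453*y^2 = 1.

First expand sqrt(453) as a continued fraction. With x_i = (sqrt(453) + m_i)/d_i and (m_0, d_0) = (0, 1): a_0 = floor(sqrt(453)) = 21, since 21^2 = 441 <= 453 < 484 = 22^2.
Iterate m_{i+1} = d_i*a_i - m_i, d_{i+1} = (453 - m_{i+1}^2)/d_i, a_{i+1} = floor((a_0 + m_{i+1})/d_{i+1}):
  m_1 = 1*21 - 0 = 21, d_1 = (453 - 21^2)/1 = 12/1 = 12, a_1 = floor((21 + 21)/12) = 3.
  m_2 = 12*3 - 21 = 15, d_2 = (453 - 15^2)/12 = 228/12 = 19, a_2 = floor((21 + 15)/19) = 1.
  m_3 = 19*1 - 15 = 4, d_3 = (453 - 4^2)/19 = 437/19 = 23, a_3 = floor((21 + 4)/23) = 1.
  m_4 = 23*1 - 4 = 19, d_4 = (453 - 19^2)/23 = 92/23 = 4, a_4 = floor((21 + 19)/4) = 10.
  m_5 = 4*10 - 19 = 21, d_5 = (453 - 21^2)/4 = 12/4 = 3, a_5 = floor((21 + 21)/3) = 14.
  m_6 = 3*14 - 21 = 21, d_6 = (453 - 21^2)/3 = 12/3 = 4, a_6 = floor((21 + 21)/4) = 10.
  m_7 = 4*10 - 21 = 19, d_7 = (453 - 19^2)/4 = 92/4 = 23, a_7 = floor((21 + 19)/23) = 1.
  m_8 = 23*1 - 19 = 4, d_8 = (453 - 4^2)/23 = 437/23 = 19, a_8 = floor((21 + 4)/19) = 1.
  m_9 = 19*1 - 4 = 15, d_9 = (453 - 15^2)/19 = 228/19 = 12, a_9 = floor((21 + 15)/12) = 3.
  m_10 = 12*3 - 15 = 21, d_10 = (453 - 21^2)/12 = 12/12 = 1, a_10 = floor((21 + 21)/1) = 42.
  m_11 = 1*42 - 21 = 21, d_11 = (453 - 21^2)/1 = 12/1 = 12: (m_11, d_11) = (m_1, d_1) = (21, 12), so from here the quotients repeat a_1, ..., a_10; the period length is 10.
So sqrt(453) = [21; (3, 1, 1, 10, 14, 10, 1, 1, 3, 42)] with period length k = 10.
k is even, so the fundamental solution of x^2 - 453y^2 = 1 is (p_{k-1}, q_{k-1}) = (p_9, q_9); compute convergents through index 9.
Convergents (p_i = a_i*p_{i-1} + p_{i-2}, q_i = a_i*q_{i-1} + q_{i-2} with p_{-2}=0, p_{-1}=1, q_{-2}=1, q_{-1}=0):
  i=0: a_0=21, p_0 = 21*1 + 0 = 21, q_0 = 21*0 + 1 = 1.
  i=1: a_1=3, p_1 = 3*21 + 1 = 64, q_1 = 3*1 + 0 = 3.
  i=2: a_2=1, p_2 = 1*64 + 21 = 85, q_2 = 1*3 + 1 = 4.
  i=3: a_3=1, p_3 = 1*85 + 64 = 149, q_3 = 1*4 + 3 = 7.
  i=4: a_4=10, p_4 = 10*149 + 85 = 1575, q_4 = 10*7 + 4 = 74.
  i=5: a_5=14, p_5 = 14*1575 + 149 = 22199, q_5 = 14*74 + 7 = 1043.
  i=6: a_6=10, p_6 = 10*22199 + 1575 = 223565, q_6 = 10*1043 + 74 = 10504.
  i=7: a_7=1, p_7 = 1*223565 + 22199 = 245764, q_7 = 1*10504 + 1043 = 11547.
  i=8: a_8=1, p_8 = 1*245764 + 223565 = 469329, q_8 = 1*11547 + 10504 = 22051.
  i=9: a_9=3, p_9 = 3*469329 + 245764 = 1653751, q_9 = 3*22051 + 11547 = 77700.
Check: 1653751^2 - 453*77700^2 = 2734892370001 - 2734892370000 = 1, so (x, y) = (1653751, 77700) solves the equation, and by the theorem it is the least positive solution.

(x, y) = (1653751, 77700)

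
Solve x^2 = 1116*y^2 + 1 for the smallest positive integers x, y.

(x, y) = (4620799, 138320)

First expand sqrt(1116) as a continued fraction. With x_i = (sqrt(1116) + m_i)/d_i and (m_0, d_0) = (0, 1): a_0 = floor(sqrt(1116)) = 33, since 33^2 = 1089 <= 1116 < 1156 = 34^2.
Iterate m_{i+1} = d_i*a_i - m_i, d_{i+1} = (1116 - m_{i+1}^2)/d_i, a_{i+1} = floor((a_0 + m_{i+1})/d_{i+1}):
  m_1 = 1*33 - 0 = 33, d_1 = (1116 - 33^2)/1 = 27/1 = 27, a_1 = floor((33 + 33)/27) = 2.
  m_2 = 27*2 - 33 = 21, d_2 = (1116 - 21^2)/27 = 675/27 = 25, a_2 = floor((33 + 21)/25) = 2.
  m_3 = 25*2 - 21 = 29, d_3 = (1116 - 29^2)/25 = 275/25 = 11, a_3 = floor((33 + 29)/11) = 5.
  m_4 = 11*5 - 29 = 26, d_4 = (1116 - 26^2)/11 = 440/11 = 40, a_4 = floor((33 + 26)/40) = 1.
  m_5 = 40*1 - 26 = 14, d_5 = (1116 - 14^2)/40 = 920/40 = 23, a_5 = floor((33 + 14)/23) = 2.
  m_6 = 23*2 - 14 = 32, d_6 = (1116 - 32^2)/23 = 92/23 = 4, a_6 = floor((33 + 32)/4) = 16.
  m_7 = 4*16 - 32 = 32, d_7 = (1116 - 32^2)/4 = 92/4 = 23, a_7 = floor((33 + 32)/23) = 2.
  m_8 = 23*2 - 32 = 14, d_8 = (1116 - 14^2)/23 = 920/23 = 40, a_8 = floor((33 + 14)/40) = 1.
  m_9 = 40*1 - 14 = 26, d_9 = (1116 - 26^2)/40 = 440/40 = 11, a_9 = floor((33 + 26)/11) = 5.
  m_10 = 11*5 - 26 = 29, d_10 = (1116 - 29^2)/11 = 275/11 = 25, a_10 = floor((33 + 29)/25) = 2.
  m_11 = 25*2 - 29 = 21, d_11 = (1116 - 21^2)/25 = 675/25 = 27, a_11 = floor((33 + 21)/27) = 2.
  m_12 = 27*2 - 21 = 33, d_12 = (1116 - 33^2)/27 = 27/27 = 1, a_12 = floor((33 + 33)/1) = 66.
  m_13 = 1*66 - 33 = 33, d_13 = (1116 - 33^2)/1 = 27/1 = 27: (m_13, d_13) = (m_1, d_1) = (33, 27), so from here the quotients repeat a_1, ..., a_12; the period length is 12.
So sqrt(1116) = [33; (2, 2, 5, 1, 2, 16, 2, 1, 5, 2, 2, 66)] with period length k = 12.
k is even, so the fundamental solution of x^2 - 1116y^2 = 1 is (p_{k-1}, q_{k-1}) = (p_11, q_11); compute convergents through index 11.
Convergents (p_i = a_i*p_{i-1} + p_{i-2}, q_i = a_i*q_{i-1} + q_{i-2} with p_{-2}=0, p_{-1}=1, q_{-2}=1, q_{-1}=0):
  i=0: a_0=33, p_0 = 33*1 + 0 = 33, q_0 = 33*0 + 1 = 1.
  i=1: a_1=2, p_1 = 2*33 + 1 = 67, q_1 = 2*1 + 0 = 2.
  i=2: a_2=2, p_2 = 2*67 + 33 = 167, q_2 = 2*2 + 1 = 5.
  i=3: a_3=5, p_3 = 5*167 + 67 = 902, q_3 = 5*5 + 2 = 27.
  i=4: a_4=1, p_4 = 1*902 + 167 = 1069, q_4 = 1*27 + 5 = 32.
  i=5: a_5=2, p_5 = 2*1069 + 902 = 3040, q_5 = 2*32 + 27 = 91.
  i=6: a_6=16, p_6 = 16*3040 + 1069 = 49709, q_6 = 16*91 + 32 = 1488.
  i=7: a_7=2, p_7 = 2*49709 + 3040 = 102458, q_7 = 2*1488 + 91 = 3067.
  i=8: a_8=1, p_8 = 1*102458 + 49709 = 152167, q_8 = 1*3067 + 1488 = 4555.
  i=9: a_9=5, p_9 = 5*152167 + 102458 = 863293, q_9 = 5*4555 + 3067 = 25842.
  i=10: a_10=2, p_10 = 2*863293 + 152167 = 1878753, q_10 = 2*25842 + 4555 = 56239.
  i=11: a_11=2, p_11 = 2*1878753 + 863293 = 4620799, q_11 = 2*56239 + 25842 = 138320.
Check: 4620799^2 - 1116*138320^2 = 21351783398401 - 21351783398400 = 1, so (x, y) = (4620799, 138320) solves the equation, and by the theorem it is the least positive solution.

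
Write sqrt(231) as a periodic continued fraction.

[15; (5, 30)]

Write x_i = (sqrt(231) + m_i)/d_i with (m_0, d_0) = (0, 1). a_0 = floor(sqrt(231)) = 15, since 15^2 = 225 <= 231 < 256 = 16^2.
Iterate m_{i+1} = d_i*a_i - m_i, d_{i+1} = (231 - m_{i+1}^2)/d_i, a_{i+1} = floor((a_0 + m_{i+1})/d_{i+1}):
  m_1 = 1*15 - 0 = 15, d_1 = (231 - 15^2)/1 = 6/1 = 6, a_1 = floor((15 + 15)/6) = 5.
  m_2 = 6*5 - 15 = 15, d_2 = (231 - 15^2)/6 = 6/6 = 1, a_2 = floor((15 + 15)/1) = 30.
  m_3 = 1*30 - 15 = 15, d_3 = (231 - 15^2)/1 = 6/1 = 6: (m_3, d_3) = (m_1, d_1) = (15, 6), so from here the quotients repeat a_1, a_2; the period length is 2.
Hence the expansion of sqrt(231) is a_0 = 15 followed by the repeating block 5, 30 (period 2).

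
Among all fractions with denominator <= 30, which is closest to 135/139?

29/30

Expand x = 135/139 as a continued fraction with the Euclidean algorithm:
  135 = 0*139 + 135, so a_0 = 0.
  139 = 1*135 + 4, so a_1 = 1.
  135 = 33*4 + 3, so a_2 = 33.
  4 = 1*3 + 1, so a_3 = 1.
  3 = 3*1 + 0, so a_4 = 3.
so x = [0; 1, 33, 1, 3].
Convergents (p_i = a_i*p_{i-1} + p_{i-2}, q_i = a_i*q_{i-1} + q_{i-2} with p_{-2}=0, p_{-1}=1, q_{-2}=1, q_{-1}=0), until the denominator exceeds 30:
  i=0: a_0=0, p_0 = 0*1 + 0 = 0, q_0 = 0*0 + 1 = 1.
  i=1: a_1=1, p_1 = 1*0 + 1 = 1, q_1 = 1*1 + 0 = 1.
  i=2: a_2=33, p_2 = 33*1 + 0 = 33, q_2 = 33*1 + 1 = 34.
q_2 = 34 > 30, so the last convergent with denominator <= 30 is p_1/q_1 = 1/1.
The closest fraction with denominator <= 30 is either p_1/q_1 or the intermediate fraction (k*p_1 + p_0)/(k*q_1 + q_0) with the largest k >= 1 whose denominator stays <= 30; these approach x as k grows, and every other convergent or intermediate fraction in range is farther away.
Largest k: floor((30 - q_0)/q_1) = floor((30 - 1)/1) = 29.
That gives (29*1 + 0)/(29*1 + 1) = 29/30.
Compare the errors: |x - 1/1| = |135*1 - 1*139|/(139*1) = 4/139, and |x - 29/30| = |135*30 - 29*139|/(139*30) = 19/4170.
Cross-multiplying, 19*139 = 2641 < 16680 = 4*4170, so 19/4170 is smaller: the intermediate fraction 29/30 is closer to x than 1/1.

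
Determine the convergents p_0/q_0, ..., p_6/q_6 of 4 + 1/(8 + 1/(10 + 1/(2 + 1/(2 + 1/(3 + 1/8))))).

Using the convergent recurrence p_i = a_i*p_{i-1} + p_{i-2}, q_i = a_i*q_{i-1} + q_{i-2} with p_{-2}=0, p_{-1}=1, q_{-2}=1, q_{-1}=0:
  i=0: a_0=4, p_0 = 4*1 + 0 = 4, q_0 = 4*0 + 1 = 1.
  i=1: a_1=8, p_1 = 8*4 + 1 = 33, q_1 = 8*1 + 0 = 8.
  i=2: a_2=10, p_2 = 10*33 + 4 = 334, q_2 = 10*8 + 1 = 81.
  i=3: a_3=2, p_3 = 2*334 + 33 = 701, q_3 = 2*81 + 8 = 170.
  i=4: a_4=2, p_4 = 2*701 + 334 = 1736, q_4 = 2*170 + 81 = 421.
  i=5: a_5=3, p_5 = 3*1736 + 701 = 5909, q_5 = 3*421 + 170 = 1433.
  i=6: a_6=8, p_6 = 8*5909 + 1736 = 49008, q_6 = 8*1433 + 421 = 11885.

4/1, 33/8, 334/81, 701/170, 1736/421, 5909/1433, 49008/11885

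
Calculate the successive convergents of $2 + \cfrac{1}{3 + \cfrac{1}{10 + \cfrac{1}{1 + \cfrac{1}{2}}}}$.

Using the convergent recurrence p_i = a_i*p_{i-1} + p_{i-2}, q_i = a_i*q_{i-1} + q_{i-2} with p_{-2}=0, p_{-1}=1, q_{-2}=1, q_{-1}=0:
  i=0: a_0=2, p_0 = 2*1 + 0 = 2, q_0 = 2*0 + 1 = 1.
  i=1: a_1=3, p_1 = 3*2 + 1 = 7, q_1 = 3*1 + 0 = 3.
  i=2: a_2=10, p_2 = 10*7 + 2 = 72, q_2 = 10*3 + 1 = 31.
  i=3: a_3=1, p_3 = 1*72 + 7 = 79, q_3 = 1*31 + 3 = 34.
  i=4: a_4=2, p_4 = 2*79 + 72 = 230, q_4 = 2*34 + 31 = 99.

2/1, 7/3, 72/31, 79/34, 230/99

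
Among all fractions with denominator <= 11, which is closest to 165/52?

Expand x = 165/52 as a continued fraction with the Euclidean algorithm:
  165 = 3*52 + 9, so a_0 = 3.
  52 = 5*9 + 7, so a_1 = 5.
  9 = 1*7 + 2, so a_2 = 1.
  7 = 3*2 + 1, so a_3 = 3.
  2 = 2*1 + 0, so a_4 = 2.
so x = [3; 5, 1, 3, 2].
Convergents (p_i = a_i*p_{i-1} + p_{i-2}, q_i = a_i*q_{i-1} + q_{i-2} with p_{-2}=0, p_{-1}=1, q_{-2}=1, q_{-1}=0), until the denominator exceeds 11:
  i=0: a_0=3, p_0 = 3*1 + 0 = 3, q_0 = 3*0 + 1 = 1.
  i=1: a_1=5, p_1 = 5*3 + 1 = 16, q_1 = 5*1 + 0 = 5.
  i=2: a_2=1, p_2 = 1*16 + 3 = 19, q_2 = 1*5 + 1 = 6.
  i=3: a_3=3, p_3 = 3*19 + 16 = 73, q_3 = 3*6 + 5 = 23.
q_3 = 23 > 11, so the last convergent with denominator <= 11 is p_2/q_2 = 19/6.
The closest fraction with denominator <= 11 is either p_2/q_2 or the intermediate fraction (k*p_2 + p_1)/(k*q_2 + q_1) with the largest k >= 1 whose denominator stays <= 11; these approach x as k grows, and every other convergent or intermediate fraction in range is farther away.
Largest k: floor((11 - q_1)/q_2) = floor((11 - 5)/6) = 1.
That gives (1*19 + 16)/(1*6 + 5) = 35/11.
Compare the errors: |x - 19/6| = |165*6 - 19*52|/(52*6) = 2/312, and |x - 35/11| = |165*11 - 35*52|/(52*11) = 5/572.
Cross-multiplying, 2*572 = 1144 < 1560 = 5*312, so 2/312 is smaller: the convergent 19/6 is closer to x than 35/11.

19/6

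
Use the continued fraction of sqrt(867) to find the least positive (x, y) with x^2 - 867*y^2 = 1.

(x, y) = (70226, 2385)

First expand sqrt(867) as a continued fraction. With x_i = (sqrt(867) + m_i)/d_i and (m_0, d_0) = (0, 1): a_0 = floor(sqrt(867)) = 29, since 29^2 = 841 <= 867 < 900 = 30^2.
Iterate m_{i+1} = d_i*a_i - m_i, d_{i+1} = (867 - m_{i+1}^2)/d_i, a_{i+1} = floor((a_0 + m_{i+1})/d_{i+1}):
  m_1 = 1*29 - 0 = 29, d_1 = (867 - 29^2)/1 = 26/1 = 26, a_1 = floor((29 + 29)/26) = 2.
  m_2 = 26*2 - 29 = 23, d_2 = (867 - 23^2)/26 = 338/26 = 13, a_2 = floor((29 + 23)/13) = 4.
  m_3 = 13*4 - 23 = 29, d_3 = (867 - 29^2)/13 = 26/13 = 2, a_3 = floor((29 + 29)/2) = 29.
  m_4 = 2*29 - 29 = 29, d_4 = (867 - 29^2)/2 = 26/2 = 13, a_4 = floor((29 + 29)/13) = 4.
  m_5 = 13*4 - 29 = 23, d_5 = (867 - 23^2)/13 = 338/13 = 26, a_5 = floor((29 + 23)/26) = 2.
  m_6 = 26*2 - 23 = 29, d_6 = (867 - 29^2)/26 = 26/26 = 1, a_6 = floor((29 + 29)/1) = 58.
  m_7 = 1*58 - 29 = 29, d_7 = (867 - 29^2)/1 = 26/1 = 26: (m_7, d_7) = (m_1, d_1) = (29, 26), so from here the quotients repeat a_1, ..., a_6; the period length is 6.
So sqrt(867) = [29; (2, 4, 29, 4, 2, 58)] with period length k = 6.
k is even, so the fundamental solution of x^2 - 867y^2 = 1 is (p_{k-1}, q_{k-1}) = (p_5, q_5); compute convergents through index 5.
Convergents (p_i = a_i*p_{i-1} + p_{i-2}, q_i = a_i*q_{i-1} + q_{i-2} with p_{-2}=0, p_{-1}=1, q_{-2}=1, q_{-1}=0):
  i=0: a_0=29, p_0 = 29*1 + 0 = 29, q_0 = 29*0 + 1 = 1.
  i=1: a_1=2, p_1 = 2*29 + 1 = 59, q_1 = 2*1 + 0 = 2.
  i=2: a_2=4, p_2 = 4*59 + 29 = 265, q_2 = 4*2 + 1 = 9.
  i=3: a_3=29, p_3 = 29*265 + 59 = 7744, q_3 = 29*9 + 2 = 263.
  i=4: a_4=4, p_4 = 4*7744 + 265 = 31241, q_4 = 4*263 + 9 = 1061.
  i=5: a_5=2, p_5 = 2*31241 + 7744 = 70226, q_5 = 2*1061 + 263 = 2385.
Check: 70226^2 - 867*2385^2 = 4931691076 - 4931691075 = 1, so (x, y) = (70226, 2385) solves the equation, and by the theorem it is the least positive solution.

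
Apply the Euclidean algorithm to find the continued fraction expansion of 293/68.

[4; 3, 4, 5]

Run the Euclidean algorithm on 293 and 68; the successive quotients are the partial quotients a_0, a_1, ... (each step inverts the fractional part left over by the previous one):
  293 = 4*68 + 21, so a_0 = 4.
  68 = 3*21 + 5, so a_1 = 3.
  21 = 4*5 + 1, so a_2 = 4.
  5 = 5*1 + 0, so a_3 = 5.
The remainder reaches 0 after 4 divisions, so the expansion has 4 partial quotients, read off in order.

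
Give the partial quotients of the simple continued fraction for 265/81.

Run the Euclidean algorithm on 265 and 81; the successive quotients are the partial quotients a_0, a_1, ... (each step inverts the fractional part left over by the previous one):
  265 = 3*81 + 22, so a_0 = 3.
  81 = 3*22 + 15, so a_1 = 3.
  22 = 1*15 + 7, so a_2 = 1.
  15 = 2*7 + 1, so a_3 = 2.
  7 = 7*1 + 0, so a_4 = 7.
The remainder reaches 0 after 5 divisions, so the expansion has 5 partial quotients, read off in order.

[3; 3, 1, 2, 7]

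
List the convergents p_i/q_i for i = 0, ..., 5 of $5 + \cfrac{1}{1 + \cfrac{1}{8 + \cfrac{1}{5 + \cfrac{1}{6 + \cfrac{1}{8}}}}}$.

5/1, 6/1, 53/9, 271/46, 1679/285, 13703/2326

Using the convergent recurrence p_i = a_i*p_{i-1} + p_{i-2}, q_i = a_i*q_{i-1} + q_{i-2} with p_{-2}=0, p_{-1}=1, q_{-2}=1, q_{-1}=0:
  i=0: a_0=5, p_0 = 5*1 + 0 = 5, q_0 = 5*0 + 1 = 1.
  i=1: a_1=1, p_1 = 1*5 + 1 = 6, q_1 = 1*1 + 0 = 1.
  i=2: a_2=8, p_2 = 8*6 + 5 = 53, q_2 = 8*1 + 1 = 9.
  i=3: a_3=5, p_3 = 5*53 + 6 = 271, q_3 = 5*9 + 1 = 46.
  i=4: a_4=6, p_4 = 6*271 + 53 = 1679, q_4 = 6*46 + 9 = 285.
  i=5: a_5=8, p_5 = 8*1679 + 271 = 13703, q_5 = 8*285 + 46 = 2326.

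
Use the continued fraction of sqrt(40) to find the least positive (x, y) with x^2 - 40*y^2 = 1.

(x, y) = (19, 3)

First expand sqrt(40) as a continued fraction. With x_i = (sqrt(40) + m_i)/d_i and (m_0, d_0) = (0, 1): a_0 = floor(sqrt(40)) = 6, since 6^2 = 36 <= 40 < 49 = 7^2.
Iterate m_{i+1} = d_i*a_i - m_i, d_{i+1} = (40 - m_{i+1}^2)/d_i, a_{i+1} = floor((a_0 + m_{i+1})/d_{i+1}):
  m_1 = 1*6 - 0 = 6, d_1 = (40 - 6^2)/1 = 4/1 = 4, a_1 = floor((6 + 6)/4) = 3.
  m_2 = 4*3 - 6 = 6, d_2 = (40 - 6^2)/4 = 4/4 = 1, a_2 = floor((6 + 6)/1) = 12.
  m_3 = 1*12 - 6 = 6, d_3 = (40 - 6^2)/1 = 4/1 = 4: (m_3, d_3) = (m_1, d_1) = (6, 4), so from here the quotients repeat a_1, a_2; the period length is 2.
So sqrt(40) = [6; (3, 12)] with period length k = 2.
k is even, so the fundamental solution of x^2 - 40y^2 = 1 is (p_{k-1}, q_{k-1}) = (p_1, q_1); compute convergents through index 1.
Convergents (p_i = a_i*p_{i-1} + p_{i-2}, q_i = a_i*q_{i-1} + q_{i-2} with p_{-2}=0, p_{-1}=1, q_{-2}=1, q_{-1}=0):
  i=0: a_0=6, p_0 = 6*1 + 0 = 6, q_0 = 6*0 + 1 = 1.
  i=1: a_1=3, p_1 = 3*6 + 1 = 19, q_1 = 3*1 + 0 = 3.
Check: 19^2 - 40*3^2 = 361 - 360 = 1, so (x, y) = (19, 3) solves the equation, and by the theorem it is the least positive solution.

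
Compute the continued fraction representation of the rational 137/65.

[2; 9, 3, 2]

Run the Euclidean algorithm on 137 and 65; the successive quotients are the partial quotients a_0, a_1, ... (each step inverts the fractional part left over by the previous one):
  137 = 2*65 + 7, so a_0 = 2.
  65 = 9*7 + 2, so a_1 = 9.
  7 = 3*2 + 1, so a_2 = 3.
  2 = 2*1 + 0, so a_3 = 2.
The remainder reaches 0 after 4 divisions, so the expansion has 4 partial quotients, read off in order.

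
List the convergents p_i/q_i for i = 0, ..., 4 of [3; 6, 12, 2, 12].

3/1, 19/6, 231/73, 481/152, 6003/1897

Using the convergent recurrence p_i = a_i*p_{i-1} + p_{i-2}, q_i = a_i*q_{i-1} + q_{i-2} with p_{-2}=0, p_{-1}=1, q_{-2}=1, q_{-1}=0:
  i=0: a_0=3, p_0 = 3*1 + 0 = 3, q_0 = 3*0 + 1 = 1.
  i=1: a_1=6, p_1 = 6*3 + 1 = 19, q_1 = 6*1 + 0 = 6.
  i=2: a_2=12, p_2 = 12*19 + 3 = 231, q_2 = 12*6 + 1 = 73.
  i=3: a_3=2, p_3 = 2*231 + 19 = 481, q_3 = 2*73 + 6 = 152.
  i=4: a_4=12, p_4 = 12*481 + 231 = 6003, q_4 = 12*152 + 73 = 1897.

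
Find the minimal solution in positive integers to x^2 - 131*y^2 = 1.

(x, y) = (10610, 927)

First expand sqrt(131) as a continued fraction. With x_i = (sqrt(131) + m_i)/d_i and (m_0, d_0) = (0, 1): a_0 = floor(sqrt(131)) = 11, since 11^2 = 121 <= 131 < 144 = 12^2.
Iterate m_{i+1} = d_i*a_i - m_i, d_{i+1} = (131 - m_{i+1}^2)/d_i, a_{i+1} = floor((a_0 + m_{i+1})/d_{i+1}):
  m_1 = 1*11 - 0 = 11, d_1 = (131 - 11^2)/1 = 10/1 = 10, a_1 = floor((11 + 11)/10) = 2.
  m_2 = 10*2 - 11 = 9, d_2 = (131 - 9^2)/10 = 50/10 = 5, a_2 = floor((11 + 9)/5) = 4.
  m_3 = 5*4 - 9 = 11, d_3 = (131 - 11^2)/5 = 10/5 = 2, a_3 = floor((11 + 11)/2) = 11.
  m_4 = 2*11 - 11 = 11, d_4 = (131 - 11^2)/2 = 10/2 = 5, a_4 = floor((11 + 11)/5) = 4.
  m_5 = 5*4 - 11 = 9, d_5 = (131 - 9^2)/5 = 50/5 = 10, a_5 = floor((11 + 9)/10) = 2.
  m_6 = 10*2 - 9 = 11, d_6 = (131 - 11^2)/10 = 10/10 = 1, a_6 = floor((11 + 11)/1) = 22.
  m_7 = 1*22 - 11 = 11, d_7 = (131 - 11^2)/1 = 10/1 = 10: (m_7, d_7) = (m_1, d_1) = (11, 10), so from here the quotients repeat a_1, ..., a_6; the period length is 6.
So sqrt(131) = [11; (2, 4, 11, 4, 2, 22)] with period length k = 6.
k is even, so the fundamental solution of x^2 - 131y^2 = 1 is (p_{k-1}, q_{k-1}) = (p_5, q_5); compute convergents through index 5.
Convergents (p_i = a_i*p_{i-1} + p_{i-2}, q_i = a_i*q_{i-1} + q_{i-2} with p_{-2}=0, p_{-1}=1, q_{-2}=1, q_{-1}=0):
  i=0: a_0=11, p_0 = 11*1 + 0 = 11, q_0 = 11*0 + 1 = 1.
  i=1: a_1=2, p_1 = 2*11 + 1 = 23, q_1 = 2*1 + 0 = 2.
  i=2: a_2=4, p_2 = 4*23 + 11 = 103, q_2 = 4*2 + 1 = 9.
  i=3: a_3=11, p_3 = 11*103 + 23 = 1156, q_3 = 11*9 + 2 = 101.
  i=4: a_4=4, p_4 = 4*1156 + 103 = 4727, q_4 = 4*101 + 9 = 413.
  i=5: a_5=2, p_5 = 2*4727 + 1156 = 10610, q_5 = 2*413 + 101 = 927.
Check: 10610^2 - 131*927^2 = 112572100 - 112572099 = 1, so (x, y) = (10610, 927) solves the equation, and by the theorem it is the least positive solution.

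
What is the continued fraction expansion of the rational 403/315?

Run the Euclidean algorithm on 403 and 315; the successive quotients are the partial quotients a_0, a_1, ... (each step inverts the fractional part left over by the previous one):
  403 = 1*315 + 88, so a_0 = 1.
  315 = 3*88 + 51, so a_1 = 3.
  88 = 1*51 + 37, so a_2 = 1.
  51 = 1*37 + 14, so a_3 = 1.
  37 = 2*14 + 9, so a_4 = 2.
  14 = 1*9 + 5, so a_5 = 1.
  9 = 1*5 + 4, so a_6 = 1.
  5 = 1*4 + 1, so a_7 = 1.
  4 = 4*1 + 0, so a_8 = 4.
The remainder reaches 0 after 9 divisions, so the expansion has 9 partial quotients, read off in order.

[1; 3, 1, 1, 2, 1, 1, 1, 4]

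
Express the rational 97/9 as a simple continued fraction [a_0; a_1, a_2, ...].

[10; 1, 3, 2]

Run the Euclidean algorithm on 97 and 9; the successive quotients are the partial quotients a_0, a_1, ... (each step inverts the fractional part left over by the previous one):
  97 = 10*9 + 7, so a_0 = 10.
  9 = 1*7 + 2, so a_1 = 1.
  7 = 3*2 + 1, so a_2 = 3.
  2 = 2*1 + 0, so a_3 = 2.
The remainder reaches 0 after 4 divisions, so the expansion has 4 partial quotients, read off in order.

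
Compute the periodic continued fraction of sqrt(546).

[23; (2, 1, 2, 1, 2, 46)]

Write x_i = (sqrt(546) + m_i)/d_i with (m_0, d_0) = (0, 1). a_0 = floor(sqrt(546)) = 23, since 23^2 = 529 <= 546 < 576 = 24^2.
Iterate m_{i+1} = d_i*a_i - m_i, d_{i+1} = (546 - m_{i+1}^2)/d_i, a_{i+1} = floor((a_0 + m_{i+1})/d_{i+1}):
  m_1 = 1*23 - 0 = 23, d_1 = (546 - 23^2)/1 = 17/1 = 17, a_1 = floor((23 + 23)/17) = 2.
  m_2 = 17*2 - 23 = 11, d_2 = (546 - 11^2)/17 = 425/17 = 25, a_2 = floor((23 + 11)/25) = 1.
  m_3 = 25*1 - 11 = 14, d_3 = (546 - 14^2)/25 = 350/25 = 14, a_3 = floor((23 + 14)/14) = 2.
  m_4 = 14*2 - 14 = 14, d_4 = (546 - 14^2)/14 = 350/14 = 25, a_4 = floor((23 + 14)/25) = 1.
  m_5 = 25*1 - 14 = 11, d_5 = (546 - 11^2)/25 = 425/25 = 17, a_5 = floor((23 + 11)/17) = 2.
  m_6 = 17*2 - 11 = 23, d_6 = (546 - 23^2)/17 = 17/17 = 1, a_6 = floor((23 + 23)/1) = 46.
  m_7 = 1*46 - 23 = 23, d_7 = (546 - 23^2)/1 = 17/1 = 17: (m_7, d_7) = (m_1, d_1) = (23, 17), so from here the quotients repeat a_1, ..., a_6; the period length is 6.
Hence the expansion of sqrt(546) is a_0 = 23 followed by the repeating block 2, 1, 2, 1, 2, 46 (period 6).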